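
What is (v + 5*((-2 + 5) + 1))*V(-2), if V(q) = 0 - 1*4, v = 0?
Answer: -80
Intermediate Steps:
V(q) = -4 (V(q) = 0 - 4 = -4)
(v + 5*((-2 + 5) + 1))*V(-2) = (0 + 5*((-2 + 5) + 1))*(-4) = (0 + 5*(3 + 1))*(-4) = (0 + 5*4)*(-4) = (0 + 20)*(-4) = 20*(-4) = -80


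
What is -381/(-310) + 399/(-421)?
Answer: 36711/130510 ≈ 0.28129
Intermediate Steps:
-381/(-310) + 399/(-421) = -381*(-1/310) + 399*(-1/421) = 381/310 - 399/421 = 36711/130510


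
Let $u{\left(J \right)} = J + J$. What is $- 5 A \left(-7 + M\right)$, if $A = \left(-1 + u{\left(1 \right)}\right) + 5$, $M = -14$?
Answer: $630$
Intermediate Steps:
$u{\left(J \right)} = 2 J$
$A = 6$ ($A = \left(-1 + 2 \cdot 1\right) + 5 = \left(-1 + 2\right) + 5 = 1 + 5 = 6$)
$- 5 A \left(-7 + M\right) = \left(-5\right) 6 \left(-7 - 14\right) = \left(-30\right) \left(-21\right) = 630$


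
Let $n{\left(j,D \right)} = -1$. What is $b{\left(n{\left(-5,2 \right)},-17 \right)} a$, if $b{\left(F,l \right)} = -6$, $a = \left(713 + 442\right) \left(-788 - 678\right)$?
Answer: $10159380$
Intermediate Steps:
$a = -1693230$ ($a = 1155 \left(-1466\right) = -1693230$)
$b{\left(n{\left(-5,2 \right)},-17 \right)} a = \left(-6\right) \left(-1693230\right) = 10159380$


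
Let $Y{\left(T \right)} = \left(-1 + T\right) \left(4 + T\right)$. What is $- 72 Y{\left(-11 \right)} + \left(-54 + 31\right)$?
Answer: $-6071$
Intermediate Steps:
$- 72 Y{\left(-11 \right)} + \left(-54 + 31\right) = - 72 \left(-4 + \left(-11\right)^{2} + 3 \left(-11\right)\right) + \left(-54 + 31\right) = - 72 \left(-4 + 121 - 33\right) - 23 = \left(-72\right) 84 - 23 = -6048 - 23 = -6071$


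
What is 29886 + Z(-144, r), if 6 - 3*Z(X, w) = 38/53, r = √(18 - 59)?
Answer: 4752154/159 ≈ 29888.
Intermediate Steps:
r = I*√41 (r = √(-41) = I*√41 ≈ 6.4031*I)
Z(X, w) = 280/159 (Z(X, w) = 2 - 38/(3*53) = 2 - ⅓*38/53 = 2 - 38/159 = 280/159)
29886 + Z(-144, r) = 29886 + 280/159 = 4752154/159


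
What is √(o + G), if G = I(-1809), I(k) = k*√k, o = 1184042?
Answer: √(1184042 - 5427*I*√201) ≈ 1088.7 - 35.336*I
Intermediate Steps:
I(k) = k^(3/2)
G = -5427*I*√201 (G = (-1809)^(3/2) = -5427*I*√201 ≈ -76941.0*I)
√(o + G) = √(1184042 - 5427*I*√201)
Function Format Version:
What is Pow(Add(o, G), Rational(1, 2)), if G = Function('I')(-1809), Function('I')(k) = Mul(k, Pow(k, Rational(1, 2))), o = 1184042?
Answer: Pow(Add(1184042, Mul(-5427, I, Pow(201, Rational(1, 2)))), Rational(1, 2)) ≈ Add(1088.7, Mul(-35.336, I))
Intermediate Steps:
Function('I')(k) = Pow(k, Rational(3, 2))
G = Mul(-5427, I, Pow(201, Rational(1, 2))) (G = Pow(-1809, Rational(3, 2)) = Mul(-5427, I, Pow(201, Rational(1, 2))) ≈ Mul(-76941., I))
Pow(Add(o, G), Rational(1, 2)) = Pow(Add(1184042, Mul(-5427, I, Pow(201, Rational(1, 2)))), Rational(1, 2))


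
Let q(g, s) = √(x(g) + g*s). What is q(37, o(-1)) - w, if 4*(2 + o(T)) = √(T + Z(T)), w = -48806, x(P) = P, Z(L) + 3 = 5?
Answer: 48806 + I*√111/2 ≈ 48806.0 + 5.2678*I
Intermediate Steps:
Z(L) = 2 (Z(L) = -3 + 5 = 2)
o(T) = -2 + √(2 + T)/4 (o(T) = -2 + √(T + 2)/4 = -2 + √(2 + T)/4)
q(g, s) = √(g + g*s)
q(37, o(-1)) - w = √(37*(1 + (-2 + √(2 - 1)/4))) - 1*(-48806) = √(37*(1 + (-2 + √1/4))) + 48806 = √(37*(1 + (-2 + (¼)*1))) + 48806 = √(37*(1 + (-2 + ¼))) + 48806 = √(37*(1 - 7/4)) + 48806 = √(37*(-¾)) + 48806 = √(-111/4) + 48806 = I*√111/2 + 48806 = 48806 + I*√111/2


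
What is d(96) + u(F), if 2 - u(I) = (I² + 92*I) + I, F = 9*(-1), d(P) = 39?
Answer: 797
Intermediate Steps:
F = -9
u(I) = 2 - I² - 93*I (u(I) = 2 - ((I² + 92*I) + I) = 2 - (I² + 93*I) = 2 + (-I² - 93*I) = 2 - I² - 93*I)
d(96) + u(F) = 39 + (2 - 1*(-9)² - 93*(-9)) = 39 + (2 - 1*81 + 837) = 39 + (2 - 81 + 837) = 39 + 758 = 797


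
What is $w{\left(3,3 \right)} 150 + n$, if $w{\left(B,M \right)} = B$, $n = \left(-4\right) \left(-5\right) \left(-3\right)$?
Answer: $390$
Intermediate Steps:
$n = -60$ ($n = 20 \left(-3\right) = -60$)
$w{\left(3,3 \right)} 150 + n = 3 \cdot 150 - 60 = 450 - 60 = 390$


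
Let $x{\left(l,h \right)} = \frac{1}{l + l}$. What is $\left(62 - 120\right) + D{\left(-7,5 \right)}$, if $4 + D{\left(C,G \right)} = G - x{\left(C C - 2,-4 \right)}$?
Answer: $- \frac{5359}{94} \approx -57.011$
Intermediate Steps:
$x{\left(l,h \right)} = \frac{1}{2 l}$
$D{\left(C,G \right)} = -4 + G - \frac{1}{2 \left(-2 + C^{2}\right)}$ ($D{\left(C,G \right)} = -4 + \left(G - \frac{1}{2 \left(C C - 2\right)}\right) = -4 + \left(G - \frac{1}{2 \left(C^{2} - 2\right)}\right) = -4 + \left(G - \frac{1}{2 \left(-2 + C^{2}\right)}\right) = -4 + G - \frac{1}{2 \left(-2 + C^{2}\right)}$)
$\left(62 - 120\right) + D{\left(-7,5 \right)} = \left(62 - 120\right) + \frac{- \frac{1}{2} + \left(-4 + 5\right) \left(-2 + \left(-7\right)^{2}\right)}{-2 + \left(-7\right)^{2}} = \left(62 - 120\right) + \frac{- \frac{1}{2} + 1 \left(-2 + 49\right)}{-2 + 49} = -58 + \frac{- \frac{1}{2} + 1 \cdot 47}{47} = -58 + \frac{- \frac{1}{2} + 47}{47} = -58 + \frac{1}{47} \cdot \frac{93}{2} = -58 + \frac{93}{94} = - \frac{5359}{94}$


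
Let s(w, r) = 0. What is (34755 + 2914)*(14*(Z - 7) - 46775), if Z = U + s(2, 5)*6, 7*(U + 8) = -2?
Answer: -1770028641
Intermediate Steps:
U = -58/7 (U = -8 + (⅐)*(-2) = -8 - 2/7 = -58/7 ≈ -8.2857)
Z = -58/7 (Z = -58/7 + 0*6 = -58/7 + 0 = -58/7 ≈ -8.2857)
(34755 + 2914)*(14*(Z - 7) - 46775) = (34755 + 2914)*(14*(-58/7 - 7) - 46775) = 37669*(14*(-107/7) - 46775) = 37669*(-214 - 46775) = 37669*(-46989) = -1770028641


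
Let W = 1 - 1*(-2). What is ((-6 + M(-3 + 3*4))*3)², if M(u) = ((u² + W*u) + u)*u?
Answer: 9865881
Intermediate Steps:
W = 3 (W = 1 + 2 = 3)
M(u) = u*(u² + 4*u) (M(u) = ((u² + 3*u) + u)*u = (u² + 4*u)*u = u*(u² + 4*u))
((-6 + M(-3 + 3*4))*3)² = ((-6 + (-3 + 3*4)²*(4 + (-3 + 3*4)))*3)² = ((-6 + (-3 + 12)²*(4 + (-3 + 12)))*3)² = ((-6 + 9²*(4 + 9))*3)² = ((-6 + 81*13)*3)² = ((-6 + 1053)*3)² = (1047*3)² = 3141² = 9865881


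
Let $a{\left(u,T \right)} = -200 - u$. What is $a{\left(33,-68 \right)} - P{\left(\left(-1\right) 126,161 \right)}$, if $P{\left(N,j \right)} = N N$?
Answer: $-16109$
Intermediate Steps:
$P{\left(N,j \right)} = N^{2}$
$a{\left(33,-68 \right)} - P{\left(\left(-1\right) 126,161 \right)} = \left(-200 - 33\right) - \left(\left(-1\right) 126\right)^{2} = \left(-200 - 33\right) - \left(-126\right)^{2} = -233 - 15876 = -16109$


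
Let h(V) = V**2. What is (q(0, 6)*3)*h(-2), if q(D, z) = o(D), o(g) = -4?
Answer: -48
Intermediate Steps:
q(D, z) = -4
(q(0, 6)*3)*h(-2) = -4*3*(-2)**2 = -12*4 = -48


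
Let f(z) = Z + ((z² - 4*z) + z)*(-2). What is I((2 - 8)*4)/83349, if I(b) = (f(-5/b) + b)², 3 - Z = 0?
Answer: 32638369/6913299456 ≈ 0.0047211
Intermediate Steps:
Z = 3 (Z = 3 - 1*0 = 3 + 0 = 3)
f(z) = 3 - 2*z² + 6*z (f(z) = 3 + ((z² - 4*z) + z)*(-2) = 3 + (z² - 3*z)*(-2) = 3 + (-2*z² + 6*z) = 3 - 2*z² + 6*z)
I(b) = (3 + b - 50/b² - 30/b)² (I(b) = ((3 - 2*25/b² + 6*(-5/b)) + b)² = ((3 - 50/b² - 30/b) + b)² = (3 + b - 50/b² - 30/b)²)
I((2 - 8)*4)/83349 = ((-50 + ((2 - 8)*4)³ - 30*(2 - 8)*4 + 3*((2 - 8)*4)²)²/((2 - 8)*4)⁴)/83349 = ((-50 + (-6*4)³ - (-180)*4 + 3*(-6*4)²)²/(-6*4)⁴)*(1/83349) = ((-50 + (-24)³ - 30*(-24) + 3*(-24)²)²/(-24)⁴)*(1/83349) = ((-50 - 13824 + 720 + 3*576)²/331776)*(1/83349) = ((-50 - 13824 + 720 + 1728)²/331776)*(1/83349) = ((1/331776)*(-11426)²)*(1/83349) = ((1/331776)*130553476)*(1/83349) = (32638369/82944)*(1/83349) = 32638369/6913299456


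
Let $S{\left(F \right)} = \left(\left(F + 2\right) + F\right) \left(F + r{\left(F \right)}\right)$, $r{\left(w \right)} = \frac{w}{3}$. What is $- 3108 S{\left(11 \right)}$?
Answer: $-1094016$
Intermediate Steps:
$r{\left(w \right)} = \frac{w}{3}$ ($r{\left(w \right)} = w \frac{1}{3} = \frac{w}{3}$)
$S{\left(F \right)} = \frac{4 F \left(2 + 2 F\right)}{3}$ ($S{\left(F \right)} = \left(\left(F + 2\right) + F\right) \left(F + \frac{F}{3}\right) = \left(\left(2 + F\right) + F\right) \frac{4 F}{3} = \left(2 + 2 F\right) \frac{4 F}{3} = \frac{4 F \left(2 + 2 F\right)}{3}$)
$- 3108 S{\left(11 \right)} = - 3108 \cdot \frac{8}{3} \cdot 11 \left(1 + 11\right) = - 3108 \cdot \frac{8}{3} \cdot 11 \cdot 12 = \left(-3108\right) 352 = -1094016$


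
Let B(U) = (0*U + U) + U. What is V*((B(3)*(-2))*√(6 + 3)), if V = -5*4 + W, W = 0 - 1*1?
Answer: 756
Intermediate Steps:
W = -1 (W = 0 - 1 = -1)
B(U) = 2*U (B(U) = (0 + U) + U = U + U = 2*U)
V = -21 (V = -5*4 - 1 = -20 - 1 = -21)
V*((B(3)*(-2))*√(6 + 3)) = -21*(2*3)*(-2)*√(6 + 3) = -21*6*(-2)*√9 = -(-252)*3 = -21*(-36) = 756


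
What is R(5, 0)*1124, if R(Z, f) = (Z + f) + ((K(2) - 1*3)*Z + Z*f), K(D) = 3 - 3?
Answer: -11240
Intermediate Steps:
K(D) = 0
R(Z, f) = f - 2*Z + Z*f (R(Z, f) = (Z + f) + ((0 - 1*3)*Z + Z*f) = (Z + f) + ((0 - 3)*Z + Z*f) = (Z + f) + (-3*Z + Z*f) = f - 2*Z + Z*f)
R(5, 0)*1124 = (0 - 2*5 + 5*0)*1124 = (0 - 10 + 0)*1124 = -10*1124 = -11240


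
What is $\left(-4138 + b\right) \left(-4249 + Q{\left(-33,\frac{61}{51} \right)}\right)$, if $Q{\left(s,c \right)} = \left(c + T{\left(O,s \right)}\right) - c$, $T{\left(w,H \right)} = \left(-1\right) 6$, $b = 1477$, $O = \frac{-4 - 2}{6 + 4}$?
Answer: $11322555$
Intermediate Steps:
$O = - \frac{3}{5}$ ($O = - \frac{6}{10} = \left(-6\right) \frac{1}{10} = - \frac{3}{5} \approx -0.6$)
$T{\left(w,H \right)} = -6$
$Q{\left(s,c \right)} = -6$ ($Q{\left(s,c \right)} = \left(c - 6\right) - c = \left(-6 + c\right) - c = -6$)
$\left(-4138 + b\right) \left(-4249 + Q{\left(-33,\frac{61}{51} \right)}\right) = \left(-4138 + 1477\right) \left(-4249 - 6\right) = \left(-2661\right) \left(-4255\right) = 11322555$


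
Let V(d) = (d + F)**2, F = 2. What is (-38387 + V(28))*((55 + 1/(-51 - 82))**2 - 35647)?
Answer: 1138549613951/931 ≈ 1.2229e+9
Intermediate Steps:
V(d) = (2 + d)**2 (V(d) = (d + 2)**2 = (2 + d)**2)
(-38387 + V(28))*((55 + 1/(-51 - 82))**2 - 35647) = (-38387 + (2 + 28)**2)*((55 + 1/(-51 - 82))**2 - 35647) = (-38387 + 30**2)*((55 + 1/(-133))**2 - 35647) = (-38387 + 900)*((55 - 1/133)**2 - 35647) = -37487*((7314/133)**2 - 35647) = -37487*(53494596/17689 - 35647) = -37487*(-577065187/17689) = 1138549613951/931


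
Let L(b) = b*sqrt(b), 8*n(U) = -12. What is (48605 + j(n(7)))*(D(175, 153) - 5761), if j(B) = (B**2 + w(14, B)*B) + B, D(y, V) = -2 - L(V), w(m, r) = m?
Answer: -1119975657/4 - 89201601*sqrt(17)/4 ≈ -3.7194e+8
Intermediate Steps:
n(U) = -3/2 (n(U) = (1/8)*(-12) = -3/2)
L(b) = b**(3/2)
D(y, V) = -2 - V**(3/2)
j(B) = B**2 + 15*B (j(B) = (B**2 + 14*B) + B = B**2 + 15*B)
(48605 + j(n(7)))*(D(175, 153) - 5761) = (48605 - 3*(15 - 3/2)/2)*((-2 - 153**(3/2)) - 5761) = (48605 - 3/2*27/2)*((-2 - 459*sqrt(17)) - 5761) = (48605 - 81/4)*((-2 - 459*sqrt(17)) - 5761) = 194339*(-5763 - 459*sqrt(17))/4 = -1119975657/4 - 89201601*sqrt(17)/4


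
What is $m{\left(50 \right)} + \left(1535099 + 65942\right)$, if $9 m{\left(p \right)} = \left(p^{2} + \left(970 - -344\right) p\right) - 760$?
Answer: $\frac{4825603}{3} \approx 1.6085 \cdot 10^{6}$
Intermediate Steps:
$m{\left(p \right)} = - \frac{760}{9} + 146 p + \frac{p^{2}}{9}$ ($m{\left(p \right)} = \frac{\left(p^{2} + \left(970 - -344\right) p\right) - 760}{9} = \frac{\left(p^{2} + \left(970 + 344\right) p\right) - 760}{9} = \frac{\left(p^{2} + 1314 p\right) - 760}{9} = \frac{-760 + p^{2} + 1314 p}{9} = - \frac{760}{9} + 146 p + \frac{p^{2}}{9}$)
$m{\left(50 \right)} + \left(1535099 + 65942\right) = \left(- \frac{760}{9} + 146 \cdot 50 + \frac{50^{2}}{9}\right) + \left(1535099 + 65942\right) = \left(- \frac{760}{9} + 7300 + \frac{1}{9} \cdot 2500\right) + 1601041 = \left(- \frac{760}{9} + 7300 + \frac{2500}{9}\right) + 1601041 = \frac{22480}{3} + 1601041 = \frac{4825603}{3}$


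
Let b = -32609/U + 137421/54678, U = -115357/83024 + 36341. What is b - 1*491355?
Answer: -27018998024123418037/54988932406902 ≈ -4.9135e+5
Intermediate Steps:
U = 3017059827/83024 (U = -115357*1/83024 + 36341 = -115357/83024 + 36341 = 3017059827/83024 ≈ 36340.)
b = 88858669914173/54988932406902 (b = -32609/3017059827/83024 + 137421/54678 = -32609*83024/3017059827 + 137421*(1/54678) = -2707329616/3017059827 + 45807/18226 = 88858669914173/54988932406902 ≈ 1.6159)
b - 1*491355 = 88858669914173/54988932406902 - 1*491355 = 88858669914173/54988932406902 - 491355 = -27018998024123418037/54988932406902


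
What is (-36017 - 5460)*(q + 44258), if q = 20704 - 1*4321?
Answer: -2515206757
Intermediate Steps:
q = 16383 (q = 20704 - 4321 = 16383)
(-36017 - 5460)*(q + 44258) = (-36017 - 5460)*(16383 + 44258) = -41477*60641 = -2515206757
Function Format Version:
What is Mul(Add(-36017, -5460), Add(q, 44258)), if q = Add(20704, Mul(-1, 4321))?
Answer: -2515206757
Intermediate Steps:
q = 16383 (q = Add(20704, -4321) = 16383)
Mul(Add(-36017, -5460), Add(q, 44258)) = Mul(Add(-36017, -5460), Add(16383, 44258)) = Mul(-41477, 60641) = -2515206757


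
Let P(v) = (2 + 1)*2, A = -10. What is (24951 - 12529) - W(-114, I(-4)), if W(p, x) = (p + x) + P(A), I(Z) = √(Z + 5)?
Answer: 12529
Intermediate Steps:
P(v) = 6 (P(v) = 3*2 = 6)
I(Z) = √(5 + Z)
W(p, x) = 6 + p + x (W(p, x) = (p + x) + 6 = 6 + p + x)
(24951 - 12529) - W(-114, I(-4)) = (24951 - 12529) - (6 - 114 + √(5 - 4)) = 12422 - (6 - 114 + √1) = 12422 - (6 - 114 + 1) = 12422 - 1*(-107) = 12422 + 107 = 12529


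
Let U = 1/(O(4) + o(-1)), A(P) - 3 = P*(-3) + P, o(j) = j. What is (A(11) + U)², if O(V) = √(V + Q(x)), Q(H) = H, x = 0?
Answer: 324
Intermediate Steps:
O(V) = √V (O(V) = √(V + 0) = √V)
A(P) = 3 - 2*P (A(P) = 3 + (P*(-3) + P) = 3 + (-3*P + P) = 3 - 2*P)
U = 1 (U = 1/(√4 - 1) = 1/(2 - 1) = 1/1 = 1)
(A(11) + U)² = ((3 - 2*11) + 1)² = ((3 - 22) + 1)² = (-19 + 1)² = (-18)² = 324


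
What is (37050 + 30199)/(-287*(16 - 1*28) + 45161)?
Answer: 67249/48605 ≈ 1.3836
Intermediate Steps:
(37050 + 30199)/(-287*(16 - 1*28) + 45161) = 67249/(-287*(16 - 28) + 45161) = 67249/(-287*(-12) + 45161) = 67249/(3444 + 45161) = 67249/48605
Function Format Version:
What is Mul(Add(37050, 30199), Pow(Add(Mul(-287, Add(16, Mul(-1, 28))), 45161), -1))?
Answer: Rational(67249, 48605) ≈ 1.3836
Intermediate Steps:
Mul(Add(37050, 30199), Pow(Add(Mul(-287, Add(16, Mul(-1, 28))), 45161), -1)) = Mul(67249, Pow(Add(Mul(-287, Add(16, -28)), 45161), -1)) = Mul(67249, Pow(Add(Mul(-287, -12), 45161), -1)) = Mul(67249, Pow(Add(3444, 45161), -1)) = Mul(67249, Pow(48605, -1)) = Mul(67249, Rational(1, 48605)) = Rational(67249, 48605)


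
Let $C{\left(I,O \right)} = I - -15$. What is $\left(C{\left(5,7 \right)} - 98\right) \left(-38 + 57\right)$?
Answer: $-1482$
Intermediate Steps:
$C{\left(I,O \right)} = 15 + I$ ($C{\left(I,O \right)} = I + 15 = 15 + I$)
$\left(C{\left(5,7 \right)} - 98\right) \left(-38 + 57\right) = \left(\left(15 + 5\right) - 98\right) \left(-38 + 57\right) = \left(20 - 98\right) 19 = \left(-78\right) 19 = -1482$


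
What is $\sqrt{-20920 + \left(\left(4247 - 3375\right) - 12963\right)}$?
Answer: $i \sqrt{33011} \approx 181.69 i$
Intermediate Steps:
$\sqrt{-20920 + \left(\left(4247 - 3375\right) - 12963\right)} = \sqrt{-20920 + \left(872 - 12963\right)} = \sqrt{-20920 - 12091} = \sqrt{-33011} = i \sqrt{33011}$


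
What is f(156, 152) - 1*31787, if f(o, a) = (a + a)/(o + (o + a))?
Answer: -921804/29 ≈ -31786.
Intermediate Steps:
f(o, a) = 2*a/(a + 2*o) (f(o, a) = (2*a)/(o + (a + o)) = (2*a)/(a + 2*o) = 2*a/(a + 2*o))
f(156, 152) - 1*31787 = 2*152/(152 + 2*156) - 1*31787 = 2*152/(152 + 312) - 31787 = 2*152/464 - 31787 = 2*152*(1/464) - 31787 = 19/29 - 31787 = -921804/29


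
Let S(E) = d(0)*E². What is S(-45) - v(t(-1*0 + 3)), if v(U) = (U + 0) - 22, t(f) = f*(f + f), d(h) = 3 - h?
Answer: 6079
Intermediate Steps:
S(E) = 3*E² (S(E) = (3 - 1*0)*E² = (3 + 0)*E² = 3*E²)
t(f) = 2*f² (t(f) = f*(2*f) = 2*f²)
v(U) = -22 + U (v(U) = U - 22 = -22 + U)
S(-45) - v(t(-1*0 + 3)) = 3*(-45)² - (-22 + 2*(-1*0 + 3)²) = 3*2025 - (-22 + 2*(0 + 3)²) = 6075 - (-22 + 2*3²) = 6075 - (-22 + 2*9) = 6075 - (-22 + 18) = 6075 - 1*(-4) = 6075 + 4 = 6079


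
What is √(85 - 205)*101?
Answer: 202*I*√30 ≈ 1106.4*I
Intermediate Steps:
√(85 - 205)*101 = √(-120)*101 = (2*I*√30)*101 = 202*I*√30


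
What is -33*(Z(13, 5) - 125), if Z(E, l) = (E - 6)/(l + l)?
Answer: 41019/10 ≈ 4101.9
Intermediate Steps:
Z(E, l) = (-6 + E)/(2*l) (Z(E, l) = (-6 + E)/((2*l)) = (-6 + E)*(1/(2*l)) = (-6 + E)/(2*l))
-33*(Z(13, 5) - 125) = -33*((½)*(-6 + 13)/5 - 125) = -33*((½)*(⅕)*7 - 125) = -33*(7/10 - 125) = -33*(-1243/10) = 41019/10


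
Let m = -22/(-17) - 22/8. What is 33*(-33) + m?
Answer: -74151/68 ≈ -1090.5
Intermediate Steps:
m = -99/68 (m = -22*(-1/17) - 22*⅛ = 22/17 - 11/4 = -99/68 ≈ -1.4559)
33*(-33) + m = 33*(-33) - 99/68 = -1089 - 99/68 = -74151/68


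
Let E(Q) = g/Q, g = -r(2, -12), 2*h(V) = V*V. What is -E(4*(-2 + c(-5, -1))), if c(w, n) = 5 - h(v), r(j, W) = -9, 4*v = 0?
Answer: -¾ ≈ -0.75000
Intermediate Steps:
v = 0 (v = (¼)*0 = 0)
h(V) = V²/2 (h(V) = (V*V)/2 = V²/2)
c(w, n) = 5 (c(w, n) = 5 - 0²/2 = 5 - 0/2 = 5 - 1*0 = 5 + 0 = 5)
g = 9 (g = -1*(-9) = 9)
E(Q) = 9/Q
-E(4*(-2 + c(-5, -1))) = -9/(4*(-2 + 5)) = -9/(4*3) = -9/12 = -1*¾ = -¾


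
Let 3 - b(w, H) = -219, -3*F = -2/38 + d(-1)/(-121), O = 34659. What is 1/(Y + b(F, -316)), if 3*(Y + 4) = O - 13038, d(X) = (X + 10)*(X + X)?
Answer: 1/7425 ≈ 0.00013468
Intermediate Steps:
d(X) = 2*X*(10 + X) (d(X) = (10 + X)*(2*X) = 2*X*(10 + X))
F = -221/6897 (F = -(-2/38 + (2*(-1)*(10 - 1))/(-121))/3 = -(-2*1/38 + (2*(-1)*9)*(-1/121))/3 = -(-1/19 - 18*(-1/121))/3 = -(-1/19 + 18/121)/3 = -1/3*221/2299 = -221/6897 ≈ -0.032043)
b(w, H) = 222 (b(w, H) = 3 - 1*(-219) = 3 + 219 = 222)
Y = 7203 (Y = -4 + (34659 - 13038)/3 = -4 + (1/3)*21621 = -4 + 7207 = 7203)
1/(Y + b(F, -316)) = 1/(7203 + 222) = 1/7425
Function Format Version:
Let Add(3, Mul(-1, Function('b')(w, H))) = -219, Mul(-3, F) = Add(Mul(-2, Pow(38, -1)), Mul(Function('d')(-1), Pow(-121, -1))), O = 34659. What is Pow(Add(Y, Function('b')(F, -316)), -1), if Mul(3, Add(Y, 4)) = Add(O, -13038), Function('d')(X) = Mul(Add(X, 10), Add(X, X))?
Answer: Rational(1, 7425) ≈ 0.00013468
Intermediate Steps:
Function('d')(X) = Mul(2, X, Add(10, X)) (Function('d')(X) = Mul(Add(10, X), Mul(2, X)) = Mul(2, X, Add(10, X)))
F = Rational(-221, 6897) (F = Mul(Rational(-1, 3), Add(Mul(-2, Pow(38, -1)), Mul(Mul(2, -1, Add(10, -1)), Pow(-121, -1)))) = Mul(Rational(-1, 3), Add(Mul(-2, Rational(1, 38)), Mul(Mul(2, -1, 9), Rational(-1, 121)))) = Mul(Rational(-1, 3), Add(Rational(-1, 19), Mul(-18, Rational(-1, 121)))) = Mul(Rational(-1, 3), Add(Rational(-1, 19), Rational(18, 121))) = Mul(Rational(-1, 3), Rational(221, 2299)) = Rational(-221, 6897) ≈ -0.032043)
Function('b')(w, H) = 222 (Function('b')(w, H) = Add(3, Mul(-1, -219)) = Add(3, 219) = 222)
Y = 7203 (Y = Add(-4, Mul(Rational(1, 3), Add(34659, -13038))) = Add(-4, Mul(Rational(1, 3), 21621)) = Add(-4, 7207) = 7203)
Pow(Add(Y, Function('b')(F, -316)), -1) = Pow(Add(7203, 222), -1) = Pow(7425, -1) = Rational(1, 7425)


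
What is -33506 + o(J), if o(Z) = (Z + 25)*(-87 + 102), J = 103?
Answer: -31586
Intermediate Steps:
o(Z) = 375 + 15*Z (o(Z) = (25 + Z)*15 = 375 + 15*Z)
-33506 + o(J) = -33506 + (375 + 15*103) = -33506 + (375 + 1545) = -33506 + 1920 = -31586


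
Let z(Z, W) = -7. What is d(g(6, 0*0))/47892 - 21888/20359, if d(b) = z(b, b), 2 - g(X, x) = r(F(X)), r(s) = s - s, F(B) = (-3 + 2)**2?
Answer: -1048402609/975033228 ≈ -1.0752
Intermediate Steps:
F(B) = 1 (F(B) = (-1)**2 = 1)
r(s) = 0
g(X, x) = 2 (g(X, x) = 2 - 1*0 = 2 + 0 = 2)
d(b) = -7
d(g(6, 0*0))/47892 - 21888/20359 = -7/47892 - 21888/20359 = -1048402609/975033228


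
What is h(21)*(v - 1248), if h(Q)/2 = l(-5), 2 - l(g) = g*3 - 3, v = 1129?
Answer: -4760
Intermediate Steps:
l(g) = 5 - 3*g (l(g) = 2 - (g*3 - 3) = 2 - (3*g - 3) = 2 - (-3 + 3*g) = 2 + (3 - 3*g) = 5 - 3*g)
h(Q) = 40 (h(Q) = 2*(5 - 3*(-5)) = 2*(5 + 15) = 2*20 = 40)
h(21)*(v - 1248) = 40*(1129 - 1248) = 40*(-119) = -4760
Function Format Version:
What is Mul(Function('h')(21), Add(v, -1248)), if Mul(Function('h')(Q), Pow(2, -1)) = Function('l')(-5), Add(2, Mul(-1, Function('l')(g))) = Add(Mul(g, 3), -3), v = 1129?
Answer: -4760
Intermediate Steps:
Function('l')(g) = Add(5, Mul(-3, g)) (Function('l')(g) = Add(2, Mul(-1, Add(Mul(g, 3), -3))) = Add(2, Mul(-1, Add(Mul(3, g), -3))) = Add(2, Mul(-1, Add(-3, Mul(3, g)))) = Add(2, Add(3, Mul(-3, g))) = Add(5, Mul(-3, g)))
Function('h')(Q) = 40 (Function('h')(Q) = Mul(2, Add(5, Mul(-3, -5))) = Mul(2, Add(5, 15)) = Mul(2, 20) = 40)
Mul(Function('h')(21), Add(v, -1248)) = Mul(40, Add(1129, -1248)) = Mul(40, -119) = -4760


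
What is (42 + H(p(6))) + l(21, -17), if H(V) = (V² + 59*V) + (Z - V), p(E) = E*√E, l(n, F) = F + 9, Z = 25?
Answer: 275 + 348*√6 ≈ 1127.4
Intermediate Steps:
l(n, F) = 9 + F
p(E) = E^(3/2)
H(V) = 25 + V² + 58*V (H(V) = (V² + 59*V) + (25 - V) = 25 + V² + 58*V)
(42 + H(p(6))) + l(21, -17) = (42 + (25 + (6^(3/2))² + 58*6^(3/2))) + (9 - 17) = (42 + (25 + (6*√6)² + 58*(6*√6))) - 8 = (42 + (25 + 216 + 348*√6)) - 8 = (42 + (241 + 348*√6)) - 8 = (283 + 348*√6) - 8 = 275 + 348*√6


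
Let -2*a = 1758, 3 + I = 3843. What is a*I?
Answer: -3375360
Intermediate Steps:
I = 3840 (I = -3 + 3843 = 3840)
a = -879 (a = -1/2*1758 = -879)
a*I = -879*3840 = -3375360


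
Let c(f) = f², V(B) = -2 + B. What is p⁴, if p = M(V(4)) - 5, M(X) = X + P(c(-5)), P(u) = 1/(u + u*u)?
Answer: 14429369557201/178506250000 ≈ 80.834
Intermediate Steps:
P(u) = 1/(u + u²)
M(X) = 1/650 + X (M(X) = X + 1/(((-5)²)*(1 + (-5)²)) = X + 1/(25*(1 + 25)) = X + (1/25)/26 = X + (1/25)*(1/26) = X + 1/650 = 1/650 + X)
p = -1949/650 (p = (1/650 + (-2 + 4)) - 5 = (1/650 + 2) - 5 = 1301/650 - 5 = -1949/650 ≈ -2.9985)
p⁴ = (-1949/650)⁴ = 14429369557201/178506250000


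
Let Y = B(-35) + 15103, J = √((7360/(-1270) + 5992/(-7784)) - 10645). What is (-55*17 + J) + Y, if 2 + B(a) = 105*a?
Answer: 10491 + I*√3319330272934/17653 ≈ 10491.0 + 103.21*I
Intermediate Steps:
B(a) = -2 + 105*a
J = I*√3319330272934/17653 (J = √((7360*(-1/1270) + 5992*(-1/7784)) - 10645) = √((-736/127 - 107/139) - 10645) = √(-115893/17653 - 10645) = √(-188032078/17653) = I*√3319330272934/17653 ≈ 103.21*I)
Y = 11426 (Y = (-2 + 105*(-35)) + 15103 = (-2 - 3675) + 15103 = -3677 + 15103 = 11426)
(-55*17 + J) + Y = (-55*17 + I*√3319330272934/17653) + 11426 = (-935 + I*√3319330272934/17653) + 11426 = 10491 + I*√3319330272934/17653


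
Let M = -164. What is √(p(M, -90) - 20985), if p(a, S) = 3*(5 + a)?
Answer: 7*I*√438 ≈ 146.5*I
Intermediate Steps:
p(a, S) = 15 + 3*a
√(p(M, -90) - 20985) = √((15 + 3*(-164)) - 20985) = √((15 - 492) - 20985) = √(-477 - 20985) = √(-21462) = 7*I*√438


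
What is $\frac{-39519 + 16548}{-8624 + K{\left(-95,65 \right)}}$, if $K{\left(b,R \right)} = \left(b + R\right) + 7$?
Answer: $\frac{22971}{8647} \approx 2.6565$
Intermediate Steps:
$K{\left(b,R \right)} = 7 + R + b$ ($K{\left(b,R \right)} = \left(R + b\right) + 7 = 7 + R + b$)
$\frac{-39519 + 16548}{-8624 + K{\left(-95,65 \right)}} = \frac{-39519 + 16548}{-8624 + \left(7 + 65 - 95\right)} = - \frac{22971}{-8624 - 23} = - \frac{22971}{-8647} = \left(-22971\right) \left(- \frac{1}{8647}\right) = \frac{22971}{8647}$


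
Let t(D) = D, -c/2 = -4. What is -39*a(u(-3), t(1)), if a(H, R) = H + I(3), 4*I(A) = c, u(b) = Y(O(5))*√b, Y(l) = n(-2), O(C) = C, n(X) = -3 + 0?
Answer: -78 + 117*I*√3 ≈ -78.0 + 202.65*I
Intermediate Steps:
c = 8 (c = -2*(-4) = 8)
n(X) = -3
Y(l) = -3
u(b) = -3*√b
I(A) = 2 (I(A) = (¼)*8 = 2)
a(H, R) = 2 + H (a(H, R) = H + 2 = 2 + H)
-39*a(u(-3), t(1)) = -39*(2 - 3*I*√3) = -78 + 117*I*√3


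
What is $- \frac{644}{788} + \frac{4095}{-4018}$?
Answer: $- \frac{207659}{113078} \approx -1.8364$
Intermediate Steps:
$- \frac{644}{788} + \frac{4095}{-4018} = \left(-644\right) \frac{1}{788} + 4095 \left(- \frac{1}{4018}\right) = - \frac{161}{197} - \frac{585}{574} = - \frac{207659}{113078}$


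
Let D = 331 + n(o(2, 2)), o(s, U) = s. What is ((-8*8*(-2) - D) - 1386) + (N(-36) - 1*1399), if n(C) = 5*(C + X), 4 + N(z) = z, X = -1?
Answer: -3033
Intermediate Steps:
N(z) = -4 + z
n(C) = -5 + 5*C (n(C) = 5*(C - 1) = 5*(-1 + C) = -5 + 5*C)
D = 336 (D = 331 + (-5 + 5*2) = 331 + (-5 + 10) = 331 + 5 = 336)
((-8*8*(-2) - D) - 1386) + (N(-36) - 1*1399) = ((-8*8*(-2) - 1*336) - 1386) + ((-4 - 36) - 1*1399) = ((-64*(-2) - 336) - 1386) + (-40 - 1399) = ((128 - 336) - 1386) - 1439 = (-208 - 1386) - 1439 = -1594 - 1439 = -3033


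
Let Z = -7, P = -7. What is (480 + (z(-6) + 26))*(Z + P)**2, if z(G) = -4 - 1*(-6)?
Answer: 99568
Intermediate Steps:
z(G) = 2 (z(G) = -4 + 6 = 2)
(480 + (z(-6) + 26))*(Z + P)**2 = (480 + (2 + 26))*(-7 - 7)**2 = (480 + 28)*(-14)**2 = 508*196 = 99568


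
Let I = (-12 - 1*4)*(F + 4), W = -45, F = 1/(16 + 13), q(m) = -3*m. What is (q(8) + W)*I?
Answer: 129168/29 ≈ 4454.1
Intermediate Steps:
F = 1/29 ≈ 0.034483
I = -1872/29 (I = (-12 - 1*4)*(1/29 + 4) = (-12 - 4)*(117/29) = -16*117/29 = -1872/29 ≈ -64.552)
(q(8) + W)*I = (-3*8 - 45)*(-1872/29) = (-24 - 45)*(-1872/29) = -69*(-1872/29) = 129168/29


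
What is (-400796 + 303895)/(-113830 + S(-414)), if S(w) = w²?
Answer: -96901/57566 ≈ -1.6833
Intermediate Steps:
(-400796 + 303895)/(-113830 + S(-414)) = (-400796 + 303895)/(-113830 + (-414)²) = -96901/(-113830 + 171396) = -96901/57566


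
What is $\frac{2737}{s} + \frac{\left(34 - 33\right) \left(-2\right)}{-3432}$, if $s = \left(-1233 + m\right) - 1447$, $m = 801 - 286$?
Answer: $- \frac{4694527}{3715140} \approx -1.2636$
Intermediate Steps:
$m = 515$
$s = -2165$ ($s = \left(-1233 + 515\right) - 1447 = -718 - 1447 = -2165$)
$\frac{2737}{s} + \frac{\left(34 - 33\right) \left(-2\right)}{-3432} = \frac{2737}{-2165} + \frac{\left(34 - 33\right) \left(-2\right)}{-3432} = 2737 \left(- \frac{1}{2165}\right) + 1 \left(-2\right) \left(- \frac{1}{3432}\right) = - \frac{2737}{2165} - - \frac{1}{1716} = - \frac{2737}{2165} + \frac{1}{1716} = - \frac{4694527}{3715140}$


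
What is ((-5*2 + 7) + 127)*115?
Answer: 14260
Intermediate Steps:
((-5*2 + 7) + 127)*115 = ((-10 + 7) + 127)*115 = (-3 + 127)*115 = 124*115 = 14260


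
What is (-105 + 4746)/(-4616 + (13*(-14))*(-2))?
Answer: -4641/4252 ≈ -1.0915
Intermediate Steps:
(-105 + 4746)/(-4616 + (13*(-14))*(-2)) = 4641/(-4616 - 182*(-2)) = 4641/(-4616 + 364) = 4641/(-4252) = 4641*(-1/4252) = -4641/4252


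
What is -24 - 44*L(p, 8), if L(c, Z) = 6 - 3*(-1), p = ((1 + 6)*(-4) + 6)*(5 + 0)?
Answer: -420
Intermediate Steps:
p = -110 (p = (7*(-4) + 6)*5 = (-28 + 6)*5 = -22*5 = -110)
L(c, Z) = 9 (L(c, Z) = 6 + 3 = 9)
-24 - 44*L(p, 8) = -24 - 44*9 = -24 - 396 = -420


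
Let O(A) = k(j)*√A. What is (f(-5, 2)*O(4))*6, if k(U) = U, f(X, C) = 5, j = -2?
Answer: -120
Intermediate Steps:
O(A) = -2*√A
(f(-5, 2)*O(4))*6 = (5*(-2*√4))*6 = (5*(-2*2))*6 = (5*(-4))*6 = -20*6 = -120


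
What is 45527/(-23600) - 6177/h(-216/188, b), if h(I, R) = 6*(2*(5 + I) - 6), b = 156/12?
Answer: -28639089/47200 ≈ -606.76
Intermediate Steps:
b = 13 (b = 156*(1/12) = 13)
h(I, R) = 24 + 12*I (h(I, R) = 6*((10 + 2*I) - 6) = 6*(4 + 2*I) = 24 + 12*I)
45527/(-23600) - 6177/h(-216/188, b) = 45527/(-23600) - 6177/(24 + 12*(-216/188)) = 45527*(-1/23600) - 6177/(24 + 12*(-216*1/188)) = -45527/23600 - 6177/(24 + 12*(-54/47)) = -45527/23600 - 6177/(24 - 648/47) = -45527/23600 - 6177/480/47 = -45527/23600 - 6177*47/480 = -45527/23600 - 96773/160 = -28639089/47200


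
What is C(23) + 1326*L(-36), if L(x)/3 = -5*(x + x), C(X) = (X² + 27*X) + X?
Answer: 1433253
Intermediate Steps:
C(X) = X² + 28*X
L(x) = -30*x (L(x) = 3*(-5*(x + x)) = 3*(-10*x) = -30*x)
C(23) + 1326*L(-36) = 23*(28 + 23) + 1326*(-30*(-36)) = 23*51 + 1326*1080 = 1173 + 1432080 = 1433253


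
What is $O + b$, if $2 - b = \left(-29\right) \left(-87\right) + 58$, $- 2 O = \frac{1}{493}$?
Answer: $- \frac{2542895}{986} \approx -2579.0$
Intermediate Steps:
$O = - \frac{1}{986}$ ($O = - \frac{1}{2 \cdot 493} = \left(- \frac{1}{2}\right) \frac{1}{493} = - \frac{1}{986} \approx -0.0010142$)
$b = -2579$ ($b = 2 - \left(\left(-29\right) \left(-87\right) + 58\right) = 2 - \left(2523 + 58\right) = 2 - 2581 = -2579$)
$O + b = - \frac{1}{986} - 2579 = - \frac{2542895}{986}$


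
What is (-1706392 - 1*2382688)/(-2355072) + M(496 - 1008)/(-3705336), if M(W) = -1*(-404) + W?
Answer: 26304982081/15149883792 ≈ 1.7363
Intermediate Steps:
M(W) = 404 + W
(-1706392 - 1*2382688)/(-2355072) + M(496 - 1008)/(-3705336) = (-1706392 - 1*2382688)/(-2355072) + (404 + (496 - 1008))/(-3705336) = (-1706392 - 2382688)*(-1/2355072) + (404 - 512)*(-1/3705336) = -4089080*(-1/2355072) - 108*(-1/3705336) = 511135/294384 + 3/102926 = 26304982081/15149883792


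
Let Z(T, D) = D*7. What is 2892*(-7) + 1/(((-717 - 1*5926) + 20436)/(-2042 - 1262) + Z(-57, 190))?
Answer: -88679385284/4380527 ≈ -20244.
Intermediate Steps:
Z(T, D) = 7*D
2892*(-7) + 1/(((-717 - 1*5926) + 20436)/(-2042 - 1262) + Z(-57, 190)) = 2892*(-7) + 1/(((-717 - 1*5926) + 20436)/(-2042 - 1262) + 7*190) = -20244 + 1/(((-717 - 5926) + 20436)/(-3304) + 1330) = -20244 + 1/((-6643 + 20436)*(-1/3304) + 1330) = -20244 + 1/(13793*(-1/3304) + 1330) = -20244 + 1/(-13793/3304 + 1330) = -20244 + 1/(4380527/3304) = -20244 + 3304/4380527 = -88679385284/4380527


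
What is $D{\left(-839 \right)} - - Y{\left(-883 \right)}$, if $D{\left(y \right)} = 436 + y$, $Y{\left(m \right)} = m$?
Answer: $-1286$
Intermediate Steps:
$D{\left(-839 \right)} - - Y{\left(-883 \right)} = \left(436 - 839\right) - \left(-1\right) \left(-883\right) = -403 - 883 = -1286$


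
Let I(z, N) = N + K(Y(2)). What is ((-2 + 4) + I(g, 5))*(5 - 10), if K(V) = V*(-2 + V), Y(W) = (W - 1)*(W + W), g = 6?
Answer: -75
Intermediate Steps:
Y(W) = 2*W*(-1 + W) (Y(W) = (-1 + W)*(2*W) = 2*W*(-1 + W))
I(z, N) = 8 + N (I(z, N) = N + (2*2*(-1 + 2))*(-2 + 2*2*(-1 + 2)) = N + (2*2*1)*(-2 + 2*2*1) = N + 4*(-2 + 4) = N + 4*2 = N + 8 = 8 + N)
((-2 + 4) + I(g, 5))*(5 - 10) = ((-2 + 4) + (8 + 5))*(5 - 10) = (2 + 13)*(-5) = 15*(-5) = -75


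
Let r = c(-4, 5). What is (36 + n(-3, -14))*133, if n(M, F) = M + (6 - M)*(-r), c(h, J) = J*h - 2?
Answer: 30723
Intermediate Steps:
c(h, J) = -2 + J*h
r = -22 (r = -2 + 5*(-4) = -2 - 20 = -22)
n(M, F) = 132 - 21*M (n(M, F) = M + (6 - M)*(-1*(-22)) = M + (6 - M)*22 = M + (132 - 22*M) = 132 - 21*M)
(36 + n(-3, -14))*133 = (36 + (132 - 21*(-3)))*133 = (36 + (132 + 63))*133 = (36 + 195)*133 = 231*133 = 30723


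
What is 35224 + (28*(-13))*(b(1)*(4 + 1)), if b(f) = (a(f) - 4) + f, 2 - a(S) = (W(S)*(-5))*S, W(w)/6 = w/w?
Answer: -17556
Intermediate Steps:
W(w) = 6 (W(w) = 6*(w/w) = 6*1 = 6)
a(S) = 2 + 30*S (a(S) = 2 - 6*(-5)*S = 2 - (-30)*S = 2 + 30*S)
b(f) = -2 + 31*f (b(f) = ((2 + 30*f) - 4) + f = (-2 + 30*f) + f = -2 + 31*f)
35224 + (28*(-13))*(b(1)*(4 + 1)) = 35224 + (28*(-13))*((-2 + 31*1)*(4 + 1)) = 35224 - 364*(-2 + 31)*5 = 35224 - 10556*5 = 35224 - 364*145 = 35224 - 52780 = -17556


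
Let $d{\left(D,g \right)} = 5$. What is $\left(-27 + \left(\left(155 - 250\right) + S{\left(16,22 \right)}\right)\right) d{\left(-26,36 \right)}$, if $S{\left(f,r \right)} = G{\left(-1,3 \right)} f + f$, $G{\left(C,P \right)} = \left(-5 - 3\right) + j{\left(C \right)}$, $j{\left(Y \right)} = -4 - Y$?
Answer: $-1410$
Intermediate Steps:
$G{\left(C,P \right)} = -12 - C$ ($G{\left(C,P \right)} = \left(-5 - 3\right) - \left(4 + C\right) = -8 - \left(4 + C\right) = -12 - C$)
$S{\left(f,r \right)} = - 10 f$ ($S{\left(f,r \right)} = \left(-12 - -1\right) f + f = \left(-12 + 1\right) f + f = - 11 f + f = - 10 f$)
$\left(-27 + \left(\left(155 - 250\right) + S{\left(16,22 \right)}\right)\right) d{\left(-26,36 \right)} = \left(-27 + \left(\left(155 - 250\right) - 160\right)\right) 5 = \left(-27 - 255\right) 5 = \left(-282\right) 5 = -1410$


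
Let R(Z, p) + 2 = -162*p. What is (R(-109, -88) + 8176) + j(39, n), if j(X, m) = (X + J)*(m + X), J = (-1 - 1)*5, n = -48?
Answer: 22169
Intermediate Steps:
J = -10 (J = -2*5 = -10)
R(Z, p) = -2 - 162*p
j(X, m) = (-10 + X)*(X + m) (j(X, m) = (X - 10)*(m + X) = (-10 + X)*(X + m))
(R(-109, -88) + 8176) + j(39, n) = ((-2 - 162*(-88)) + 8176) + (39² - 10*39 - 10*(-48) + 39*(-48)) = ((-2 + 14256) + 8176) + (1521 - 390 + 480 - 1872) = (14254 + 8176) - 261 = 22430 - 261 = 22169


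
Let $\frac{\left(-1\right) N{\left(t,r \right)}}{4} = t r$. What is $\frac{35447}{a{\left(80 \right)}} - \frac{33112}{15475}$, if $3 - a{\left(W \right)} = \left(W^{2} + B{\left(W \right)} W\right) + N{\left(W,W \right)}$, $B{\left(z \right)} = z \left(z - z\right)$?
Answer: $- \frac{87307411}{297166425} \approx -0.2938$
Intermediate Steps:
$B{\left(z \right)} = 0$ ($B{\left(z \right)} = z 0 = 0$)
$N{\left(t,r \right)} = - 4 r t$ ($N{\left(t,r \right)} = - 4 t r = - 4 r t$)
$a{\left(W \right)} = 3 + 3 W^{2}$ ($a{\left(W \right)} = 3 - \left(\left(W^{2} + 0 W\right) - 4 W W\right) = 3 - \left(\left(W^{2} + 0\right) - 4 W^{2}\right) = 3 - \left(W^{2} - 4 W^{2}\right) = 3 - - 3 W^{2} = 3 + 3 W^{2}$)
$\frac{35447}{a{\left(80 \right)}} - \frac{33112}{15475} = \frac{35447}{3 + 3 \cdot 80^{2}} - \frac{33112}{15475} = \frac{35447}{3 + 3 \cdot 6400} - \frac{33112}{15475} = \frac{35447}{3 + 19200} - \frac{33112}{15475} = \frac{35447}{19203} - \frac{33112}{15475} = - \frac{87307411}{297166425}$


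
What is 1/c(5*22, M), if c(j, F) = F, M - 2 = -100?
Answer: -1/98 ≈ -0.010204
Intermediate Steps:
M = -98 (M = 2 - 100 = -98)
1/c(5*22, M) = 1/(-98) = -1/98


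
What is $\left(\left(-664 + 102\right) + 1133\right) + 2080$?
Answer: $2651$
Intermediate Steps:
$\left(\left(-664 + 102\right) + 1133\right) + 2080 = \left(-562 + 1133\right) + 2080 = 571 + 2080 = 2651$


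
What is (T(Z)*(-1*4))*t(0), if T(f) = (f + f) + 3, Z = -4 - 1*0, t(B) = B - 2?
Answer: -40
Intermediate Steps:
t(B) = -2 + B
Z = -4 (Z = -4 + 0 = -4)
T(f) = 3 + 2*f (T(f) = 2*f + 3 = 3 + 2*f)
(T(Z)*(-1*4))*t(0) = ((3 + 2*(-4))*(-1*4))*(-2 + 0) = ((3 - 8)*(-4))*(-2) = -5*(-4)*(-2) = 20*(-2) = -40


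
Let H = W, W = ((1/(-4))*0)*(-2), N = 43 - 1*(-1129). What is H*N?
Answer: 0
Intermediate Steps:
N = 1172 (N = 43 + 1129 = 1172)
W = 0 (W = ((1*(-¼))*0)*(-2) = -¼*0*(-2) = 0*(-2) = 0)
H = 0
H*N = 0*1172 = 0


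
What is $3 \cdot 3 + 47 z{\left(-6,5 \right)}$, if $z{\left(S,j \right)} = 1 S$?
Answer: $-273$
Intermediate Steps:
$z{\left(S,j \right)} = S$
$3 \cdot 3 + 47 z{\left(-6,5 \right)} = 3 \cdot 3 + 47 \left(-6\right) = 9 - 282 = -273$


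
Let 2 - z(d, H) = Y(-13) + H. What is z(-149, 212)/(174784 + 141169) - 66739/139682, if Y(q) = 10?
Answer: -1919737937/4012086086 ≈ -0.47849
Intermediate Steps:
z(d, H) = -8 - H (z(d, H) = 2 - (10 + H) = 2 + (-10 - H) = -8 - H)
z(-149, 212)/(174784 + 141169) - 66739/139682 = (-8 - 1*212)/(174784 + 141169) - 66739/139682 = (-8 - 212)/315953 - 66739*1/139682 = -220*1/315953 - 66739/139682 = -20/28723 - 66739/139682 = -1919737937/4012086086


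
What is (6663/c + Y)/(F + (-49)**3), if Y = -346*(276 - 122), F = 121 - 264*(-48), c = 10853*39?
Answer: 7517784055/14794028184 ≈ 0.50816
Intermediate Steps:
c = 423267
F = 12793 (F = 121 + 12672 = 12793)
Y = -53284 (Y = -346*154 = -53284)
(6663/c + Y)/(F + (-49)**3) = (6663/423267 - 53284)/(12793 + (-49)**3) = (6663*(1/423267) - 53284)/(12793 - 117649) = (2221/141089 - 53284)/(-104856) = -7517784055/141089*(-1/104856) = 7517784055/14794028184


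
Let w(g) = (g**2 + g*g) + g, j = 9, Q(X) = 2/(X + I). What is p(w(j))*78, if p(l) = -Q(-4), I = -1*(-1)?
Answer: 52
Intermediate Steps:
I = 1
Q(X) = 2/(1 + X) (Q(X) = 2/(X + 1) = 2/(1 + X))
w(g) = g + 2*g**2 (w(g) = (g**2 + g**2) + g = 2*g**2 + g = g + 2*g**2)
p(l) = 2/3 (p(l) = -2/(1 - 4) = -2/(-3) = -2*(-1)/3 = -1*(-2/3) = 2/3)
p(w(j))*78 = (2/3)*78 = 52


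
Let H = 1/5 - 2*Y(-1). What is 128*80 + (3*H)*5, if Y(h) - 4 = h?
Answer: 10153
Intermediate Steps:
Y(h) = 4 + h
H = -29/5 (H = 1/5 - 2*(4 - 1) = ⅕ - 2*3 = ⅕ - 6 = -29/5 ≈ -5.8000)
128*80 + (3*H)*5 = 128*80 + (3*(-29/5))*5 = 10240 - 87/5*5 = 10240 - 87 = 10153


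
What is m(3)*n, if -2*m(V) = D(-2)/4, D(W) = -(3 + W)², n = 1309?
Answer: 1309/8 ≈ 163.63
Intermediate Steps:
m(V) = ⅛ (m(V) = -(-(3 - 2)²)/(2*4) = -(-1*1²)/(2*4) = -(-1*1)/(2*4) = -(-1)/(2*4) = -½*(-¼) = ⅛)
m(3)*n = (⅛)*1309 = 1309/8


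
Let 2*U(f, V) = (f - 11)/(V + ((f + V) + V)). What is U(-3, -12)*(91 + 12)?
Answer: 721/39 ≈ 18.487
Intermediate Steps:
U(f, V) = (-11 + f)/(2*(f + 3*V)) (U(f, V) = ((f - 11)/(V + ((f + V) + V)))/2 = ((-11 + f)/(V + ((V + f) + V)))/2 = ((-11 + f)/(V + (f + 2*V)))/2 = ((-11 + f)/(f + 3*V))/2 = (-11 + f)/(2*(f + 3*V)))
U(-3, -12)*(91 + 12) = ((-11 - 3)/(2*(-3 + 3*(-12))))*(91 + 12) = ((1/2)*(-14)/(-3 - 36))*103 = ((1/2)*(-14)/(-39))*103 = ((1/2)*(-1/39)*(-14))*103 = (7/39)*103 = 721/39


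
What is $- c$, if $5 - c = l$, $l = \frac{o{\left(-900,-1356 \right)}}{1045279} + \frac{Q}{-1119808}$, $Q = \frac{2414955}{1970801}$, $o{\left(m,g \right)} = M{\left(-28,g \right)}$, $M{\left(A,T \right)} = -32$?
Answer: $- \frac{11534302141760846261}{2306845799211972032} \approx -5.0$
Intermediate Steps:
$o{\left(m,g \right)} = -32$
$Q = \frac{2414955}{1970801}$ ($Q = 2414955 \cdot \frac{1}{1970801} = \frac{2414955}{1970801} \approx 1.2254$)
$l = - \frac{73145700986101}{2306845799211972032}$ ($l = - \frac{32}{1045279} + \frac{2414955}{1970801 \left(-1119808\right)} = \left(-32\right) \frac{1}{1045279} + \frac{2414955}{1970801} \left(- \frac{1}{1119808}\right) = - \frac{32}{1045279} - \frac{2414955}{2206918726208} = - \frac{73145700986101}{2306845799211972032} \approx -3.1708 \cdot 10^{-5}$)
$c = \frac{11534302141760846261}{2306845799211972032}$ ($c = 5 - - \frac{73145700986101}{2306845799211972032} = 5 + \frac{73145700986101}{2306845799211972032} = \frac{11534302141760846261}{2306845799211972032} \approx 5.0$)
$- c = \left(-1\right) \frac{11534302141760846261}{2306845799211972032} = - \frac{11534302141760846261}{2306845799211972032}$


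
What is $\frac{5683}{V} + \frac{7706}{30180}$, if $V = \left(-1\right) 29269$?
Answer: $\frac{27016987}{441669210} \approx 0.06117$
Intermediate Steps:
$V = -29269$
$\frac{5683}{V} + \frac{7706}{30180} = \frac{5683}{-29269} + \frac{7706}{30180} = 5683 \left(- \frac{1}{29269}\right) + 7706 \cdot \frac{1}{30180} = - \frac{5683}{29269} + \frac{3853}{15090} = \frac{27016987}{441669210}$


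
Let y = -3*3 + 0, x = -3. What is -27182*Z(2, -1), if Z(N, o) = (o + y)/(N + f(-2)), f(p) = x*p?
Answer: 67955/2 ≈ 33978.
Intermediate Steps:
f(p) = -3*p
y = -9 (y = -9 + 0 = -9)
Z(N, o) = (-9 + o)/(6 + N) (Z(N, o) = (o - 9)/(N - 3*(-2)) = (-9 + o)/(N + 6) = (-9 + o)/(6 + N))
-27182*Z(2, -1) = -27182*(-9 - 1)/(6 + 2) = -27182*(-10)/8 = -13591*(-10)/4 = -27182*(-5/4) = 67955/2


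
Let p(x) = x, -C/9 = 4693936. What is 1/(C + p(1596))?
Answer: -1/42243828 ≈ -2.3672e-8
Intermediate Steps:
C = -42245424 (C = -9*4693936 = -42245424)
1/(C + p(1596)) = 1/(-42245424 + 1596) = 1/(-42243828) = -1/42243828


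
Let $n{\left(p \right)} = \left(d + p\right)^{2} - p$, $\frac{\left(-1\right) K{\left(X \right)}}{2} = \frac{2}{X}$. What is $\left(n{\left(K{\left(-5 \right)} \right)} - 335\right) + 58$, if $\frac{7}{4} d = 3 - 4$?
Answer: $- \frac{340241}{1225} \approx -277.75$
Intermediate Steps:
$K{\left(X \right)} = - \frac{4}{X}$ ($K{\left(X \right)} = - 2 \frac{2}{X} = - \frac{4}{X}$)
$d = - \frac{4}{7}$ ($d = \frac{4 \left(3 - 4\right)}{7} = \frac{4}{7} \left(-1\right) = - \frac{4}{7} \approx -0.57143$)
$n{\left(p \right)} = \left(- \frac{4}{7} + p\right)^{2} - p$
$\left(n{\left(K{\left(-5 \right)} \right)} - 335\right) + 58 = \left(\left(- \frac{-4}{-5} + \frac{\left(-4 + 7 \left(- \frac{4}{-5}\right)\right)^{2}}{49}\right) - 335\right) + 58 = \left(\left(- \frac{\left(-4\right) \left(-1\right)}{5} + \frac{\left(-4 + 7 \left(\left(-4\right) \left(- \frac{1}{5}\right)\right)\right)^{2}}{49}\right) - 335\right) + 58 = \left(\left(\left(-1\right) \frac{4}{5} + \frac{\left(-4 + 7 \cdot \frac{4}{5}\right)^{2}}{49}\right) - 335\right) + 58 = \left(\left(- \frac{4}{5} + \frac{\left(-4 + \frac{28}{5}\right)^{2}}{49}\right) - 335\right) + 58 = \left(\left(- \frac{4}{5} + \frac{\left(\frac{8}{5}\right)^{2}}{49}\right) - 335\right) + 58 = \left(\left(- \frac{4}{5} + \frac{1}{49} \cdot \frac{64}{25}\right) - 335\right) + 58 = \left(\left(- \frac{4}{5} + \frac{64}{1225}\right) - 335\right) + 58 = \left(- \frac{916}{1225} - 335\right) + 58 = - \frac{411291}{1225} + 58 = - \frac{340241}{1225}$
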